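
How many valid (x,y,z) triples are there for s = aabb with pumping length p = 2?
3

For s = 'aabb' with pumping length p = 2:

Constraints: |xy| ≤ 2, |y| > 0

Valid decompositions (|xy| ≤ p, |y| ≥ 1):
  • x='', y='a', z='abb'
  • x='a', y='a', z='bb'
  • x='', y='aa', z='bb'

Total count: 3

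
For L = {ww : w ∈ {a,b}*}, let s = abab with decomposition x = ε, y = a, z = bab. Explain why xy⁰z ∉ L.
xy⁰z = bab ∉ L

Pumping with i = 0 replaces y = a by y⁰ = ε:
- Original: s = xyz = abab; abab splits into halves ab · ab, which are equal, so it is in L (w = ab)
- Pumped: xy⁰z = ε · ε · bab = bab
- bab has odd length 3, so it cannot be written as ww and is not in L

The pumping lemma would require xy⁰z ∈ L, so this decomposition yields a contradiction.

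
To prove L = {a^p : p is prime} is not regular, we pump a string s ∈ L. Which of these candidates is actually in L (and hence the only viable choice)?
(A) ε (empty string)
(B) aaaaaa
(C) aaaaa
(C) aaaaa

The pumping lemma is applied to a string s that lies in L, so first check membership of each option:
- (A) ε has length 0, which is not prime, so it is not in L ✗
- (B) aaaaaa has length 6 = 2 × 3, which is not prime, so it is not in L ✗
- (C) aaaaa has length 5, which is prime, so it is in L ✓

Only (C) aaaaa is in L, so it is the only candidate that could play the role of s.
(In a complete proof one picks s in terms of the pumping length p so that |s| ≥ p is guaranteed; a fixed string like aaaaa illustrates the shape of such an s.)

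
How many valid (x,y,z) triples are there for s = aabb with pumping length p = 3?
6

For s = 'aabb' with pumping length p = 3:

Constraints: |xy| ≤ 3, |y| > 0

Valid decompositions (|xy| ≤ p, |y| ≥ 1):
  • x='', y='a', z='abb'
  • x='a', y='a', z='bb'
  • x='', y='aa', z='bb'
  • x='aa', y='b', z='b'
  • x='a', y='ab', z='b'
  • x='', y='aab', z='b'

Total count: 6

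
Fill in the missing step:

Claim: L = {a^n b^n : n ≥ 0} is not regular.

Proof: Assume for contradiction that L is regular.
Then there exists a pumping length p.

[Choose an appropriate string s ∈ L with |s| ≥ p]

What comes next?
s = a^p b^p

This string is in L (has equal a's and b's) and has length 2p ≥ p.
Any decomposition xyz with |xy| ≤ p means y consists only of a's,
so pumping will unbalance the counts.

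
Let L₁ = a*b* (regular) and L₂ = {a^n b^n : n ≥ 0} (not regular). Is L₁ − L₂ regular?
No — L₁ − L₂ is not regular.

a*b* − {a^n b^n} = {a^n b^m : n ≠ m}. If this were regular, then its complement intersected with a*b*, namely {a^n b^n : n ≥ 0}, would be regular too (closure under complement and intersection) — contradiction. So L₁ − L₂ is not regular.

Note that the bare facts "L₁ regular, L₂ non-regular" do not settle the question by themselves: the closure of regular languages under ∪, ∩, complement and difference applies only when BOTH operands are regular. With a non-regular operand the result can come out regular or non-regular depending on the specific languages, so one has to work out L₁ − L₂ for this particular pair, as above.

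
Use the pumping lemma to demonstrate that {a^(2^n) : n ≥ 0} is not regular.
Assume for contradiction that L is regular, and let p ≥ 1 be the pumping length given by the pumping lemma.
Choose s = a^(2^p). Then s ∈ L and |s| = 2^p ≥ p.
By the pumping lemma, s = xyz for some x, y, z with |xy| ≤ p, |y| ≥ 1, and xy^i z ∈ L for every i ≥ 0.
Here y = a^k for some k with 1 ≤ k ≤ |xy| ≤ p, and p < 2^p.

Take i = 2: |xy²z| = 2^p + k.
Now 2^p < 2^p + k ≤ 2^p + p < 2^p + 2^p = 2^(p+1).
So |xy²z| lies strictly between the consecutive powers of two 2^p and 2^(p+1), hence is not a power of 2, and xy²z ∉ L.

This contradicts the pumping lemma, which requires xy^i z ∈ L for all i ≥ 0.
Hence L = {a^(2^n) : n ≥ 0} is not regular. ∎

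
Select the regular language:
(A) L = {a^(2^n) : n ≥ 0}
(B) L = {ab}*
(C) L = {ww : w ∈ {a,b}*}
(B) {ab}*

(B) L = {ab}* is regular.

This can be recognized by a finite automaton (DFA/NFA).
Regular expressions like {ab}* define regular languages.

The other choices are not regular:
- {ww : w ∈ {a,b}*}: After pumping, the two halves no longer match
- {a^(2^n) : n ≥ 0}: After pumping, length is no longer a power of 2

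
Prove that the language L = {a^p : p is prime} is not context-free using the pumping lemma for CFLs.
Assume for contradiction that L is context-free, and let p ≥ 1 be the pumping length given by the pumping lemma for CFLs.
Choose a prime q with q ≥ p and let s = a^q. Then s ∈ L and |s| = q ≥ p.
By the CFL pumping lemma, s = uvxyz for some u, v, x, y, z with |vxy| ≤ p, |vy| ≥ 1, and uv^i xy^i z ∈ L for every i ≥ 0.
All symbols are a's, so only lengths matter: let k = |vy|, with 1 ≤ k ≤ p. Then |uv^i xy^i z| = q + (i − 1)k.

Take i = q + 1: the length is q + qk = q(k + 1).
Both factors satisfy q ≥ 2 and k + 1 ≥ 2, so q(k + 1) is composite and uv^(q+1) xy^(q+1) z ∉ L.

This contradicts the CFL pumping lemma, which requires uv^i xy^i z ∈ L for all i ≥ 0.
Hence L = {a^p : p is prime} is not context-free. ∎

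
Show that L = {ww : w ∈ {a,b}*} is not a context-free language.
Assume for contradiction that L is context-free, and let p ≥ 1 be the pumping length given by the pumping lemma for CFLs.
Choose s = a^p b^p a^p b^p. Then s ∈ L (take w = a^p b^p) and |s| = 4p ≥ p.
By the CFL pumping lemma, s = uvxyz for some u, v, x, y, z with |vxy| ≤ p, |vy| ≥ 1, and uv^i xy^i z ∈ L for every i ≥ 0.

Write s as four blocks A₁ B₁ A₂ B₂ with A₁ = A₂ = a^p and B₁ = B₂ = b^p. Since |vxy| ≤ p, the window vxy lies inside at most two adjacent blocks. Take i = 0 and let t = uxz, so |t| = 4p − |vy| with 1 ≤ |vy| ≤ p. If |t| is odd, t ∉ L immediately, so assume |vy| is even (hence |vy| ≥ 2) and |t|/2 = 2p − |vy|/2, which satisfies p ≤ |t|/2 ≤ 2p − 1.

Case 1 (vxy inside A₁B₁): t = a^(p−j) b^(p−l) a^p b^p with j + l = |vy|. The second half of t has length < 2p, so it is a suffix of the trailing a^p b^p and ends in b; the first half is a^(p−j) b^(p−l) a^((j+l)/2), which ends in a because (j+l)/2 ≥ 1. The halves differ, so t ∉ L.

Case 2 (vxy inside B₁A₂, straddling the middle): t = a^p b^(p−j) a^(p−l) b^p with j + l = |vy|. If t = ww, then w is a prefix of t of length ≥ p, so w begins with a^p; and w is a suffix of t of length ≥ p, so w ends with b^p. That forces |w| ≥ 2p, contradicting |w| = |t|/2 ≤ 2p − 1. So t ∉ L.

Case 3 (vxy inside A₂B₂): t = a^p b^p a^(p−j) b^(p−l) with j + l = |vy|. The first half of t is a prefix of a^p b^p, so it begins with a; the second half is b^((j+l)/2) a^(p−j) b^(p−l), which begins with b. The halves differ, so t ∉ L.

In every case uv⁰xy⁰z = uxz ∉ L.

This contradicts the CFL pumping lemma, which requires uv^i xy^i z ∈ L for all i ≥ 0.
Hence L = {ww : w ∈ {a,b}*} is not context-free. ∎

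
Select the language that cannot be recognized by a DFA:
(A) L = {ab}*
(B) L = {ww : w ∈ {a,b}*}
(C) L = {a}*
(B) {ww : w ∈ {a,b}*}

(B) L = {ww : w ∈ {a,b}*} is NOT regular.

The pumping lemma can be used to prove this:
After pumping, the two halves no longer match

The other languages are regular because they can be recognized by finite automata.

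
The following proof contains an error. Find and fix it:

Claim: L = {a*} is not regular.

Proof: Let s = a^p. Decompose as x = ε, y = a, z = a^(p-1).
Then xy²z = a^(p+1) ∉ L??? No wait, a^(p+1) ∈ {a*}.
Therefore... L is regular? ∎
Error: The proof attempts to show a*  is not regular, but a* IS regular!

Correction: a* is a regular language (recognized by a simple DFA with one accepting state and self-loop on 'a'). The pumping lemma can only prove non-regularity, not regularity. For regular languages, pumping always works.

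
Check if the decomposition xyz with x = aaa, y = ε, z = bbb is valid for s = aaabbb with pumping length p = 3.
Violated: |y| > 0

The decomposition x = aaa, y = ε, z = bbb for s = aaabbb with p = 3
violates the constraint: |y| > 0

|y| = 0, but the pumping lemma requires |y| > 0 (y must be non-empty).

Pumping lemma constraints:
1. xyz = s (decomposition is valid)
2. |xy| ≤ p
3. |y| > 0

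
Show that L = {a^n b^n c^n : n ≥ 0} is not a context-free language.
Assume for contradiction that L is context-free, and let p ≥ 1 be the pumping length given by the pumping lemma for CFLs.
Choose s = a^p b^p c^p. Then s ∈ L and |s| = 3p ≥ p.
By the CFL pumping lemma, s = uvxyz for some u, v, x, y, z with |vxy| ≤ p, |vy| ≥ 1, and uv^i xy^i z ∈ L for every i ≥ 0.

Because |vxy| ≤ p, the window vxy cannot contain both an a and a c: any substring of s containing both must include the entire block b^p plus at least one a and one c, so it has length ≥ p + 2 > p.
Hence at least one of the letters a, c does not occur in vy at all.

Take i = 0: the string uxz is obtained from s by deleting |vy| ≥ 1 symbols, so |uxz| = 3p − |vy| < 3p.
But the letter (a or c) that does not occur in vy still occurs exactly p times in uxz. Every string of L with exactly p copies of some letter is a^p b^p c^p, of length 3p. Since |uxz| < 3p, uxz ∉ L.

This contradicts the CFL pumping lemma, which requires uv^i xy^i z ∈ L for all i ≥ 0.
Hence L = {a^n b^n c^n : n ≥ 0} is not context-free. ∎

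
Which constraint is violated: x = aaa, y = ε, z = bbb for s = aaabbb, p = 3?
Violated: |y| > 0

The decomposition x = aaa, y = ε, z = bbb for s = aaabbb with p = 3
violates the constraint: |y| > 0

|y| = 0, but the pumping lemma requires |y| > 0 (y must be non-empty).

Pumping lemma constraints:
1. xyz = s (decomposition is valid)
2. |xy| ≤ p
3. |y| > 0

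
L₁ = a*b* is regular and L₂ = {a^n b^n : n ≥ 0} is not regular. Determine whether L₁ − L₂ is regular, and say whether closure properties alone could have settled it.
No — L₁ − L₂ is not regular.

a*b* − {a^n b^n} = {a^n b^m : n ≠ m}. If this were regular, then its complement intersected with a*b*, namely {a^n b^n : n ≥ 0}, would be regular too (closure under complement and intersection) — contradiction. So L₁ − L₂ is not regular.

Note that the bare facts "L₁ regular, L₂ non-regular" do not settle the question by themselves: the closure of regular languages under ∪, ∩, complement and difference applies only when BOTH operands are regular. With a non-regular operand the result can come out regular or non-regular depending on the specific languages, so one has to work out L₁ − L₂ for this particular pair, as above.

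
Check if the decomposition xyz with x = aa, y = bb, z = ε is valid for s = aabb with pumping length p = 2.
Violated: |xy| ≤ p

The decomposition x = aa, y = bb, z = ε for s = aabb with p = 2
violates the constraint: |xy| ≤ p

|xy| = |aabb| = 4 > 2 = p. The decomposition puts too many characters in xy.

Pumping lemma constraints:
1. xyz = s (decomposition is valid)
2. |xy| ≤ p
3. |y| > 0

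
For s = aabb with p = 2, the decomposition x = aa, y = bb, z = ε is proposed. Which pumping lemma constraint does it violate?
Violated: |xy| ≤ p

The decomposition x = aa, y = bb, z = ε for s = aabb with p = 2
violates the constraint: |xy| ≤ p

|xy| = |aabb| = 4 > 2 = p. The decomposition puts too many characters in xy.

Pumping lemma constraints:
1. xyz = s (decomposition is valid)
2. |xy| ≤ p
3. |y| > 0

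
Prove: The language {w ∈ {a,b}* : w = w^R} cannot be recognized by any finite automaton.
Assume for contradiction that L is regular, and let p ≥ 1 be the pumping length given by the pumping lemma.
Choose s = a^p b a^p. Then s ∈ L (it reads the same in both directions) and |s| = 2p + 1 ≥ p.
By the pumping lemma, s = xyz for some x, y, z with |xy| ≤ p, |y| ≥ 1, and xy^i z ∈ L for every i ≥ 0.
Since |xy| ≤ p and the first p symbols of s are all a's, y = a^k for some k with 1 ≤ k ≤ p.

Take i = 2: xy²z = a^(p + k) b a^p.
Its reversal is a^p b a^(p + k). These differ because the block of a's before the unique b has length p + k in one and p in the other, and p + k ≠ p since k ≥ 1. So xy²z is not a palindrome, i.e. xy²z ∉ L.

This contradicts the pumping lemma, which requires xy^i z ∈ L for all i ≥ 0.
Hence L = {w ∈ {a,b}* : w = w^R} is not regular. ∎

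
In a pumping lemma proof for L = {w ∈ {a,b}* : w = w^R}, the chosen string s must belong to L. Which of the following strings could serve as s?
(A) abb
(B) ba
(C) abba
(C) abba

The pumping lemma is applied to a string s that lies in L, so first check membership of each option:
- (A) abb reversed is bba ≠ abb, so it is not a palindrome and is not in L ✗
- (B) ba reversed is ab ≠ ba, so it is not a palindrome and is not in L ✗
- (C) abba reversed is abba, the same string, so it is a palindrome and is in L ✓

Only (C) abba is in L, so it is the only candidate that could play the role of s.
(In a complete proof one picks s in terms of the pumping length p so that |s| ≥ p is guaranteed; a fixed string like abba illustrates the shape of such an s.)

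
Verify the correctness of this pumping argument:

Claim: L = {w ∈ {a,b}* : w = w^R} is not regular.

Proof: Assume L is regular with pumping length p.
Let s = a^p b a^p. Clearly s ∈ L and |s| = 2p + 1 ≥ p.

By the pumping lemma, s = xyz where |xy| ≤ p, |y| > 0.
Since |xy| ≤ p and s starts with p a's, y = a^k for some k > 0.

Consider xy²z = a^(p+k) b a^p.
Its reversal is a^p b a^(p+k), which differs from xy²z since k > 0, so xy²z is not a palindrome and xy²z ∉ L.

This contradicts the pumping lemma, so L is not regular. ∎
The proof is correct.

This proof is valid because:
1. s = a^p b a^p is in L and is chosen in terms of p, so |s| ≥ p holds for every p
2. The decomposition analysis is correct: |xy| ≤ p forces y to lie inside the leading a's
3. The contradiction is valid: a^(p+k) b a^p has more a's before the b than after it, so it is not a palindrome
4. The conclusion follows logically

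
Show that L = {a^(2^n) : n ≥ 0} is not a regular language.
Assume for contradiction that L is regular, and let p ≥ 1 be the pumping length given by the pumping lemma.
Choose s = a^(2^p). Then s ∈ L and |s| = 2^p ≥ p.
By the pumping lemma, s = xyz for some x, y, z with |xy| ≤ p, |y| ≥ 1, and xy^i z ∈ L for every i ≥ 0.
Here y = a^k for some k with 1 ≤ k ≤ |xy| ≤ p, and p < 2^p.

Take i = 2: |xy²z| = 2^p + k.
Now 2^p < 2^p + k ≤ 2^p + p < 2^p + 2^p = 2^(p+1).
So |xy²z| lies strictly between the consecutive powers of two 2^p and 2^(p+1), hence is not a power of 2, and xy²z ∉ L.

This contradicts the pumping lemma, which requires xy^i z ∈ L for all i ≥ 0.
Hence L = {a^(2^n) : n ≥ 0} is not regular. ∎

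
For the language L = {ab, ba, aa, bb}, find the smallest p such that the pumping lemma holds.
p = 3

For a finite language L, the pumping lemma holds vacuously if p > max|s| for s ∈ L.

The longest string in L = {ab, ba, aa, bb} has length 2.
If p = 3, then no string s ∈ L has |s| ≥ p, so the condition is vacuously true.

The minimum pumping length is p = 3.

Why no smaller p works: for any p ≤ 2, the longest string s ∈ L has |s| = 2 ≥ p, so it would
have to be pumpable; but pumping up (i = 2, 3, ...) produces ever longer strings, which cannot all lie in the
finite language L. So the pumping property fails for every p ≤ 2.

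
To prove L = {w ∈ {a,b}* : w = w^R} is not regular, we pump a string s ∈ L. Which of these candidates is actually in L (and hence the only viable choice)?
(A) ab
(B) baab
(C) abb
(B) baab

The pumping lemma is applied to a string s that lies in L, so first check membership of each option:
- (A) ab reversed is ba ≠ ab, so it is not a palindrome and is not in L ✗
- (B) baab reversed is baab, the same string, so it is a palindrome and is in L ✓
- (C) abb reversed is bba ≠ abb, so it is not a palindrome and is not in L ✗

Only (B) baab is in L, so it is the only candidate that could play the role of s.
(In a complete proof one picks s in terms of the pumping length p so that |s| ≥ p is guaranteed; a fixed string like baab illustrates the shape of such an s.)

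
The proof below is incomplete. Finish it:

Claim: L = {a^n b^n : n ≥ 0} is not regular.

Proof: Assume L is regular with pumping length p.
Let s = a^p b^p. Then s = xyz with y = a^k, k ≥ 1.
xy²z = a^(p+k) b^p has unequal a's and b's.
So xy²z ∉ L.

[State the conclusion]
This contradicts the pumping lemma for regular languages,
which guarantees xy^i z ∈ L for all i ≥ 0.

Since our assumption that L is regular leads to a contradiction,
we conclude that L = {a^n b^n : n ≥ 0} is NOT regular. ∎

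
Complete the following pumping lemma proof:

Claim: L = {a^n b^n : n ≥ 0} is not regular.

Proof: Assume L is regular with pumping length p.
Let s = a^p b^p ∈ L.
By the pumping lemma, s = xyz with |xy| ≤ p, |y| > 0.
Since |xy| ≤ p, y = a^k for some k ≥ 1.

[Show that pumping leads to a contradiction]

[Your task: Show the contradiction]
Consider xy²z = a^(p+k) b^p.

Since k ≥ 1, we have p + k > p.
So xy²z has more a's than b's: (p+k) a's vs p b's.
This means xy²z ∉ L because a^n b^n requires equal counts.

This contradicts the pumping lemma which states xy²z ∈ L.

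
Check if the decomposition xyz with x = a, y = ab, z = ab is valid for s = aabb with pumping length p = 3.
Violated: xyz = s

The decomposition x = a, y = ab, z = ab for s = aabb with p = 3
violates the constraint: xyz = s

xyz = 'a' + 'ab' + 'ab' = 'aabab' ≠ 'aabb' = s. The decomposition doesn't reconstruct s.

Pumping lemma constraints:
1. xyz = s (decomposition is valid)
2. |xy| ≤ p
3. |y| > 0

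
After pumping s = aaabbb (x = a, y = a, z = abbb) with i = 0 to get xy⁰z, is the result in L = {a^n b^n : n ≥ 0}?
No

xy⁰z = a · ε · abbb = aabbb.
aabbb has 2 a's and 3 b's; 2 ≠ 3, so it is not in L.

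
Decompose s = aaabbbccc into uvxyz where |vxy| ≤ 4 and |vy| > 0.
u='aa', v='a', x='bb', y='b', z='ccc'

For s = aaabbbccc with pumping length p = 4:

One valid decomposition:
- u = 'aa'
- v = 'a'
- x = 'bb'
- y = 'b'
- z = 'ccc'

Verification:
- uvxyz = 'aa' + 'a' + 'bb' + 'b' + 'ccc' = aaabbbccc ✓
- |vxy| = |'abbb'| = 4 ≤ 4 ✓
- |vy| = |'ab'| = 2 > 0 ✓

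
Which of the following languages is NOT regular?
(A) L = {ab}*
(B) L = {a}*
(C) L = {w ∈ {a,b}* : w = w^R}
(C) {w ∈ {a,b}* : w = w^R}

(C) L = {w ∈ {a,b}* : w = w^R} is NOT regular.

The pumping lemma can be used to prove this:
After pumping, the string is no longer symmetric

The other languages are regular because they can be recognized by finite automata.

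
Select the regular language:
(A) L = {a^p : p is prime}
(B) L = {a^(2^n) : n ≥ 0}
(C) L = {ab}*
(C) {ab}*

(C) L = {ab}* is regular.

This can be recognized by a finite automaton (DFA/NFA).
Regular expressions like {ab}* define regular languages.

The other choices are not regular:
- {a^(2^n) : n ≥ 0}: After pumping, length is no longer a power of 2
- {a^p : p is prime}: After pumping, the length becomes composite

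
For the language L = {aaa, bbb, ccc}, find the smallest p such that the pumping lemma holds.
p = 4

For a finite language L, the pumping lemma holds vacuously if p > max|s| for s ∈ L.

The longest string in L = {aaa, bbb, ccc} has length 3.
If p = 4, then no string s ∈ L has |s| ≥ p, so the condition is vacuously true.

The minimum pumping length is p = 4.

Why no smaller p works: for any p ≤ 3, the longest string s ∈ L has |s| = 3 ≥ p, so it would
have to be pumpable; but pumping up (i = 2, 3, ...) produces ever longer strings, which cannot all lie in the
finite language L. So the pumping property fails for every p ≤ 3.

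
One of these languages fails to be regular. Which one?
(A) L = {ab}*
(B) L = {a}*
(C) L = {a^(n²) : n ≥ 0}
(C) {a^(n²) : n ≥ 0}

(C) L = {a^(n²) : n ≥ 0} is NOT regular.

The pumping lemma can be used to prove this:
After pumping, length is no longer a perfect square

The other languages are regular because they can be recognized by finite automata.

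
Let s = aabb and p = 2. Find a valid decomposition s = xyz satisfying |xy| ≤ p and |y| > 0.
x = '', y = 'a', z = 'abb'

For s = aabb and p = 2, one valid decomposition is:
- x = '' (length 0)
- y = 'a' (length 1)
- z = 'abb' (length 3)

Verification:
- xyz = '' + 'a' + 'abb' = aabb ✓
- |xy| = 1 ≤ 2 ✓
- |y| = 1 > 0 ✓

All pumping lemma constraints are satisfied.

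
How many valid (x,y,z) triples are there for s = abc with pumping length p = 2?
3

For s = 'abc' with pumping length p = 2:

Constraints: |xy| ≤ 2, |y| > 0

Valid decompositions (|xy| ≤ p, |y| ≥ 1):
  • x='', y='a', z='bc'
  • x='a', y='b', z='c'
  • x='', y='ab', z='c'

Total count: 3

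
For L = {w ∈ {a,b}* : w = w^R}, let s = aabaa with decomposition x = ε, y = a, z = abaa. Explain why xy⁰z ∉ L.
xy⁰z = abaa ∉ L

Pumping with i = 0 replaces y = a by y⁰ = ε:
- Original: s = xyz = aabaa; aabaa reversed is aabaa, the same string, so it is a palindrome and is in L
- Pumped: xy⁰z = ε · ε · abaa = abaa
- abaa reversed is aaba ≠ abaa, so it is not a palindrome and is not in L

The pumping lemma would require xy⁰z ∈ L, so this decomposition yields a contradiction.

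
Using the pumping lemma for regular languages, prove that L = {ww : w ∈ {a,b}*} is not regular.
Assume for contradiction that L is regular, and let p ≥ 1 be the pumping length given by the pumping lemma.
Choose s = a^p b a^p b. Then s ∈ L (take w = a^p b) and |s| = 2p + 2 ≥ p.
By the pumping lemma, s = xyz for some x, y, z with |xy| ≤ p, |y| ≥ 1, and xy^i z ∈ L for every i ≥ 0.
Since |xy| ≤ p and the first p symbols of s are all a's, y = a^k for some k with 1 ≤ k ≤ p.

Take i = 2: t = xy²z = a^(p + k) b a^p b.
Suppose t = uu for some string u. The string t contains exactly two b's and ends in b, so u contains exactly one b and ends in b; hence u = a^j b for some j, and uu = a^j b a^j b. Comparing with t = a^(p + k) b a^p b forces j = p + k (first block) and j = p (second block), which is impossible since k ≥ 1. So t ∉ L.

This contradicts the pumping lemma, which requires xy^i z ∈ L for all i ≥ 0.
Hence L = {ww : w ∈ {a,b}*} is not regular. ∎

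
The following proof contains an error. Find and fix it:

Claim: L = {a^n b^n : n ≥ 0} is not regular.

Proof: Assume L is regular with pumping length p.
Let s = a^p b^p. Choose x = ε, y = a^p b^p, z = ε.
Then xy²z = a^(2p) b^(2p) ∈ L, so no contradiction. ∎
Error: The decomposition violates |xy| ≤ p. With y = a^p b^p, |xy| = |y| = 2p > p. (The proof also miscomputes xy²z, which would be a^p b^p a^p b^p rather than a^(2p) b^(2p), and it wrongly treats one harmless decomposition as settling the matter — the prover does not get to choose the decomposition.)

Correction: The pumping lemma requires |xy| ≤ p, and the argument must handle every decomposition satisfying |xy| ≤ p, |y| ≥ 1. Since s starts with p a's, any such y consists only of a's, say y = a^k with k ≥ 1. Then xy²z = a^(p+k) b^p has unequal numbers of a's and b's, so xy²z ∉ L — the required contradiction.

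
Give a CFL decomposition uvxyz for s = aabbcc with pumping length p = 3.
u='aa', v='b', x='b', y='c', z='c'

For s = aabbcc with pumping length p = 3:

One valid decomposition:
- u = 'aa'
- v = 'b'
- x = 'b'
- y = 'c'
- z = 'c'

Verification:
- uvxyz = 'aa' + 'b' + 'b' + 'c' + 'c' = aabbcc ✓
- |vxy| = |'bbc'| = 3 ≤ 3 ✓
- |vy| = |'bc'| = 2 > 0 ✓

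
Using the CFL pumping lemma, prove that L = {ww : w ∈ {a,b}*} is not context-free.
Assume for contradiction that L is context-free, and let p ≥ 1 be the pumping length given by the pumping lemma for CFLs.
Choose s = a^p b^p a^p b^p. Then s ∈ L (take w = a^p b^p) and |s| = 4p ≥ p.
By the CFL pumping lemma, s = uvxyz for some u, v, x, y, z with |vxy| ≤ p, |vy| ≥ 1, and uv^i xy^i z ∈ L for every i ≥ 0.

Write s as four blocks A₁ B₁ A₂ B₂ with A₁ = A₂ = a^p and B₁ = B₂ = b^p. Since |vxy| ≤ p, the window vxy lies inside at most two adjacent blocks. Take i = 0 and let t = uxz, so |t| = 4p − |vy| with 1 ≤ |vy| ≤ p. If |t| is odd, t ∉ L immediately, so assume |vy| is even (hence |vy| ≥ 2) and |t|/2 = 2p − |vy|/2, which satisfies p ≤ |t|/2 ≤ 2p − 1.

Case 1 (vxy inside A₁B₁): t = a^(p−j) b^(p−l) a^p b^p with j + l = |vy|. The second half of t has length < 2p, so it is a suffix of the trailing a^p b^p and ends in b; the first half is a^(p−j) b^(p−l) a^((j+l)/2), which ends in a because (j+l)/2 ≥ 1. The halves differ, so t ∉ L.

Case 2 (vxy inside B₁A₂, straddling the middle): t = a^p b^(p−j) a^(p−l) b^p with j + l = |vy|. If t = ww, then w is a prefix of t of length ≥ p, so w begins with a^p; and w is a suffix of t of length ≥ p, so w ends with b^p. That forces |w| ≥ 2p, contradicting |w| = |t|/2 ≤ 2p − 1. So t ∉ L.

Case 3 (vxy inside A₂B₂): t = a^p b^p a^(p−j) b^(p−l) with j + l = |vy|. The first half of t is a prefix of a^p b^p, so it begins with a; the second half is b^((j+l)/2) a^(p−j) b^(p−l), which begins with b. The halves differ, so t ∉ L.

In every case uv⁰xy⁰z = uxz ∉ L.

This contradicts the CFL pumping lemma, which requires uv^i xy^i z ∈ L for all i ≥ 0.
Hence L = {ww : w ∈ {a,b}*} is not context-free. ∎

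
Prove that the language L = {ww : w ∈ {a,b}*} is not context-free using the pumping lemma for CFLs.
Assume for contradiction that L is context-free, and let p ≥ 1 be the pumping length given by the pumping lemma for CFLs.
Choose s = a^p b^p a^p b^p. Then s ∈ L (take w = a^p b^p) and |s| = 4p ≥ p.
By the CFL pumping lemma, s = uvxyz for some u, v, x, y, z with |vxy| ≤ p, |vy| ≥ 1, and uv^i xy^i z ∈ L for every i ≥ 0.

Write s as four blocks A₁ B₁ A₂ B₂ with A₁ = A₂ = a^p and B₁ = B₂ = b^p. Since |vxy| ≤ p, the window vxy lies inside at most two adjacent blocks. Take i = 0 and let t = uxz, so |t| = 4p − |vy| with 1 ≤ |vy| ≤ p. If |t| is odd, t ∉ L immediately, so assume |vy| is even (hence |vy| ≥ 2) and |t|/2 = 2p − |vy|/2, which satisfies p ≤ |t|/2 ≤ 2p − 1.

Case 1 (vxy inside A₁B₁): t = a^(p−j) b^(p−l) a^p b^p with j + l = |vy|. The second half of t has length < 2p, so it is a suffix of the trailing a^p b^p and ends in b; the first half is a^(p−j) b^(p−l) a^((j+l)/2), which ends in a because (j+l)/2 ≥ 1. The halves differ, so t ∉ L.

Case 2 (vxy inside B₁A₂, straddling the middle): t = a^p b^(p−j) a^(p−l) b^p with j + l = |vy|. If t = ww, then w is a prefix of t of length ≥ p, so w begins with a^p; and w is a suffix of t of length ≥ p, so w ends with b^p. That forces |w| ≥ 2p, contradicting |w| = |t|/2 ≤ 2p − 1. So t ∉ L.

Case 3 (vxy inside A₂B₂): t = a^p b^p a^(p−j) b^(p−l) with j + l = |vy|. The first half of t is a prefix of a^p b^p, so it begins with a; the second half is b^((j+l)/2) a^(p−j) b^(p−l), which begins with b. The halves differ, so t ∉ L.

In every case uv⁰xy⁰z = uxz ∉ L.

This contradicts the CFL pumping lemma, which requires uv^i xy^i z ∈ L for all i ≥ 0.
Hence L = {ww : w ∈ {a,b}*} is not context-free. ∎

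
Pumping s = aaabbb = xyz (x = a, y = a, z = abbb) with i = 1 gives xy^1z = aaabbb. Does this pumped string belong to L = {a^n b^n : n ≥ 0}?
Yes

xy¹z = a · a · abbb = aaabbb.
aaabbb = a^3 b^3 has equal counts (3 = 3), so it is in L.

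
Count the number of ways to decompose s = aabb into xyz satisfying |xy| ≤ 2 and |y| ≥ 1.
3

For s = 'aabb' with pumping length p = 2:

Constraints: |xy| ≤ 2, |y| > 0

Valid decompositions (|xy| ≤ p, |y| ≥ 1):
  • x='', y='a', z='abb'
  • x='a', y='a', z='bb'
  • x='', y='aa', z='bb'

Total count: 3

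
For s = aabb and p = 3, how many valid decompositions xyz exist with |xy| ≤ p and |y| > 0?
6

For s = 'aabb' with pumping length p = 3:

Constraints: |xy| ≤ 3, |y| > 0

Valid decompositions (|xy| ≤ p, |y| ≥ 1):
  • x='', y='a', z='abb'
  • x='a', y='a', z='bb'
  • x='', y='aa', z='bb'
  • x='aa', y='b', z='b'
  • x='a', y='ab', z='b'
  • x='', y='aab', z='b'

Total count: 6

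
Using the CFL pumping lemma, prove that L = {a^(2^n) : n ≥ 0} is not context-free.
Assume for contradiction that L is context-free, and let p ≥ 1 be the pumping length given by the pumping lemma for CFLs.
Choose s = a^(2^p). Then s ∈ L and |s| = 2^p ≥ p.
By the CFL pumping lemma, s = uvxyz for some u, v, x, y, z with |vxy| ≤ p, |vy| ≥ 1, and uv^i xy^i z ∈ L for every i ≥ 0.
All symbols are a's, so only lengths matter: let k = |vy|, with 1 ≤ k ≤ |vxy| ≤ p < 2^p.

Take i = 2: |uv²xy²z| = 2^p + k, and 2^p < 2^p + k < 2^p + 2^p = 2^(p+1).
So the length lies strictly between consecutive powers of two and is not a power of 2; uv²xy²z ∉ L.

This contradicts the CFL pumping lemma, which requires uv^i xy^i z ∈ L for all i ≥ 0.
Hence L = {a^(2^n) : n ≥ 0} is not context-free. ∎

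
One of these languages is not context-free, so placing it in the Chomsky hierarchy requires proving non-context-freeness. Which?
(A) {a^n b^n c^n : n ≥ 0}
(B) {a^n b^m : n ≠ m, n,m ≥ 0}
(A) {a^n b^n c^n : n ≥ 0}

(A) {a^n b^n c^n : n ≥ 0} requires the CFL pumping lemma.

- {a^n b^m : n ≠ m, n,m ≥ 0} is context-free (but not regular)
  • Can be shown non-regular with the regular pumping lemma
  • After pumping a's, we can make n = m

- {a^n b^n c^n : n ≥ 0} is NOT context-free
  • Requires the CFL pumping lemma to prove
  • Cannot maintain three equal counts simultaneously

The CFL pumping lemma is "stronger" in that it can prove non-membership
in the larger class of context-free languages.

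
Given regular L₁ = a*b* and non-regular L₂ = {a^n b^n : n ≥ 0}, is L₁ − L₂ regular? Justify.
No — L₁ − L₂ is not regular.

a*b* − {a^n b^n} = {a^n b^m : n ≠ m}. If this were regular, then its complement intersected with a*b*, namely {a^n b^n : n ≥ 0}, would be regular too (closure under complement and intersection) — contradiction. So L₁ − L₂ is not regular.

Note that the bare facts "L₁ regular, L₂ non-regular" do not settle the question by themselves: the closure of regular languages under ∪, ∩, complement and difference applies only when BOTH operands are regular. With a non-regular operand the result can come out regular or non-regular depending on the specific languages, so one has to work out L₁ − L₂ for this particular pair, as above.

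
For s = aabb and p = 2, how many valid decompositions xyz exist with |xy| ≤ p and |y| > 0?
3

For s = 'aabb' with pumping length p = 2:

Constraints: |xy| ≤ 2, |y| > 0

Valid decompositions (|xy| ≤ p, |y| ≥ 1):
  • x='', y='a', z='abb'
  • x='a', y='a', z='bb'
  • x='', y='aa', z='bb'

Total count: 3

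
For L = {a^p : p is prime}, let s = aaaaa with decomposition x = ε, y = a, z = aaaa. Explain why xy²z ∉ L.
xy²z = aaaaaa ∉ L

Pumping with i = 2 replaces y = a by y² = aa:
- Original: s = xyz = aaaaa; aaaaa has length 5, which is prime, so it is in L
- Pumped: xy²z = ε · aa · aaaa = aaaaaa
- aaaaaa has length 6 = 2 × 3, which is not prime, so it is not in L

The pumping lemma would require xy²z ∈ L, so this decomposition yields a contradiction.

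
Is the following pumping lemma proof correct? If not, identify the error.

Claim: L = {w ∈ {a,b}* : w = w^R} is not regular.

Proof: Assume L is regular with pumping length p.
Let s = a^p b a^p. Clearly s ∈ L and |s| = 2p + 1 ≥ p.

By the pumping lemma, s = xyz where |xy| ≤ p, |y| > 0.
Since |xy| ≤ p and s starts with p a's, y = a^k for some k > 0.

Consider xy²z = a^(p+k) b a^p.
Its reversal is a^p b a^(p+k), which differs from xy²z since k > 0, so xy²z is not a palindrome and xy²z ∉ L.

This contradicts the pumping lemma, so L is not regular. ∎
The proof is correct.

This proof is valid because:
1. s = a^p b a^p is in L and is chosen in terms of p, so |s| ≥ p holds for every p
2. The decomposition analysis is correct: |xy| ≤ p forces y to lie inside the leading a's
3. The contradiction is valid: a^(p+k) b a^p has more a's before the b than after it, so it is not a palindrome
4. The conclusion follows logically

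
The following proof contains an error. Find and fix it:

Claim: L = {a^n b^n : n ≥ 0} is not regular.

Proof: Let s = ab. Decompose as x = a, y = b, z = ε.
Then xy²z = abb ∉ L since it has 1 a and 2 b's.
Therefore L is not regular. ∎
Error: The string s = ab might be shorter than the pumping length p.

Correction: Choose s = a^p b^p to ensure |s| ≥ p. Also, the decomposition is wrong: with |xy| ≤ p, y cannot include b's when s starts with p a's.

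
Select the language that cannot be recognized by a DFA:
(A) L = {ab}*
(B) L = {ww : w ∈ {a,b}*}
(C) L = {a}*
(B) {ww : w ∈ {a,b}*}

(B) L = {ww : w ∈ {a,b}*} is NOT regular.

The pumping lemma can be used to prove this:
After pumping, the two halves no longer match

The other languages are regular because they can be recognized by finite automata.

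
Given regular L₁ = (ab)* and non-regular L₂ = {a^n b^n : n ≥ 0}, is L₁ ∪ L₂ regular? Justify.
No — L₁ ∪ L₂ is not regular.

Let U = (ab)* ∪ {a^n b^n}. If U were regular, then U ∩ aa*bb* would be regular (closure under intersection with a regular language). But (ab)* ∩ aa*bb* = {ab} and {a^n b^n} ∩ aa*bb* = {a^n b^n : n ≥ 1}, so U ∩ aa*bb* = {a^n b^n : n ≥ 1}, which is not regular. Hence U is not regular.

Note that the bare facts "L₁ regular, L₂ non-regular" do not settle the question by themselves: the closure of regular languages under ∪, ∩, complement and difference applies only when BOTH operands are regular. With a non-regular operand the result can come out regular or non-regular depending on the specific languages, so one has to work out L₁ ∪ L₂ for this particular pair, as above.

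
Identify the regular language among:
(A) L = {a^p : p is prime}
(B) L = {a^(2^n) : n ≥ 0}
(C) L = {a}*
(C) {a}*

(C) L = {a}* is regular.

This can be recognized by a finite automaton (DFA/NFA).
Regular expressions like {a}* define regular languages.

The other choices are not regular:
- {a^(2^n) : n ≥ 0}: After pumping, length is no longer a power of 2
- {a^p : p is prime}: After pumping, the length becomes composite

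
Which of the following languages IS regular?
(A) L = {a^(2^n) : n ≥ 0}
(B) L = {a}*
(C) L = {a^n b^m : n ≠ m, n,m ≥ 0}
(B) {a}*

(B) L = {a}* is regular.

This can be recognized by a finite automaton (DFA/NFA).
Regular expressions like {a}* define regular languages.

The other choices are not regular:
- {a^n b^m : n ≠ m, n,m ≥ 0}: After pumping a's, we can make n = m
- {a^(2^n) : n ≥ 0}: After pumping, length is no longer a power of 2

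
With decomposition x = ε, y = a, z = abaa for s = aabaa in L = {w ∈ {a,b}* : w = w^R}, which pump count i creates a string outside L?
i = 0

xy⁰z = ε · ε · abaa = abaa; abaa reversed is aaba ≠ abaa, so it is not a palindrome and is not in L.
(Other choices also work, e.g. i = 2, 3; only i = 1 is guaranteed to stay in L since xy¹z = s.)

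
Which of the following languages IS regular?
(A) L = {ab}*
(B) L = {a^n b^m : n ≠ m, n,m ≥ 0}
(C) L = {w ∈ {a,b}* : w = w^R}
(A) {ab}*

(A) L = {ab}* is regular.

This can be recognized by a finite automaton (DFA/NFA).
Regular expressions like {ab}* define regular languages.

The other choices are not regular:
- {w ∈ {a,b}* : w = w^R}: After pumping, the string is no longer symmetric
- {a^n b^m : n ≠ m, n,m ≥ 0}: After pumping a's, we can make n = m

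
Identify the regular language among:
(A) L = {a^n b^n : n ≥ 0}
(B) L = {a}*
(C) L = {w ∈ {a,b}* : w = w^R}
(B) {a}*

(B) L = {a}* is regular.

This can be recognized by a finite automaton (DFA/NFA).
Regular expressions like {a}* define regular languages.

The other choices are not regular:
- {a^n b^n : n ≥ 0}: After pumping, the number of a's and b's become unequal
- {w ∈ {a,b}* : w = w^R}: After pumping, the string is no longer symmetric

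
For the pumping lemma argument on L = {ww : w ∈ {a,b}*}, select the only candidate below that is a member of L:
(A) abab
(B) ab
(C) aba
(A) abab

The pumping lemma is applied to a string s that lies in L, so first check membership of each option:
- (A) abab splits into halves ab · ab, which are equal, so it is in L (w = ab) ✓
- (B) ab has length 2; its halves are a and b, which differ, so it is not in L ✗
- (C) aba has odd length 3, so it cannot be written as ww and is not in L ✗

Only (A) abab is in L, so it is the only candidate that could play the role of s.
(In a complete proof one picks s in terms of the pumping length p so that |s| ≥ p is guaranteed; a fixed string like abab illustrates the shape of such an s.)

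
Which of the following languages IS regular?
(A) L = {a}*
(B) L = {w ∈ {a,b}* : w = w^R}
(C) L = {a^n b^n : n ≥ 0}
(A) {a}*

(A) L = {a}* is regular.

This can be recognized by a finite automaton (DFA/NFA).
Regular expressions like {a}* define regular languages.

The other choices are not regular:
- {a^n b^n : n ≥ 0}: After pumping, the number of a's and b's become unequal
- {w ∈ {a,b}* : w = w^R}: After pumping, the string is no longer symmetric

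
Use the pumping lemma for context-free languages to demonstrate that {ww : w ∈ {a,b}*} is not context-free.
Assume for contradiction that L is context-free, and let p ≥ 1 be the pumping length given by the pumping lemma for CFLs.
Choose s = a^p b^p a^p b^p. Then s ∈ L (take w = a^p b^p) and |s| = 4p ≥ p.
By the CFL pumping lemma, s = uvxyz for some u, v, x, y, z with |vxy| ≤ p, |vy| ≥ 1, and uv^i xy^i z ∈ L for every i ≥ 0.

Write s as four blocks A₁ B₁ A₂ B₂ with A₁ = A₂ = a^p and B₁ = B₂ = b^p. Since |vxy| ≤ p, the window vxy lies inside at most two adjacent blocks. Take i = 0 and let t = uxz, so |t| = 4p − |vy| with 1 ≤ |vy| ≤ p. If |t| is odd, t ∉ L immediately, so assume |vy| is even (hence |vy| ≥ 2) and |t|/2 = 2p − |vy|/2, which satisfies p ≤ |t|/2 ≤ 2p − 1.

Case 1 (vxy inside A₁B₁): t = a^(p−j) b^(p−l) a^p b^p with j + l = |vy|. The second half of t has length < 2p, so it is a suffix of the trailing a^p b^p and ends in b; the first half is a^(p−j) b^(p−l) a^((j+l)/2), which ends in a because (j+l)/2 ≥ 1. The halves differ, so t ∉ L.

Case 2 (vxy inside B₁A₂, straddling the middle): t = a^p b^(p−j) a^(p−l) b^p with j + l = |vy|. If t = ww, then w is a prefix of t of length ≥ p, so w begins with a^p; and w is a suffix of t of length ≥ p, so w ends with b^p. That forces |w| ≥ 2p, contradicting |w| = |t|/2 ≤ 2p − 1. So t ∉ L.

Case 3 (vxy inside A₂B₂): t = a^p b^p a^(p−j) b^(p−l) with j + l = |vy|. The first half of t is a prefix of a^p b^p, so it begins with a; the second half is b^((j+l)/2) a^(p−j) b^(p−l), which begins with b. The halves differ, so t ∉ L.

In every case uv⁰xy⁰z = uxz ∉ L.

This contradicts the CFL pumping lemma, which requires uv^i xy^i z ∈ L for all i ≥ 0.
Hence L = {ww : w ∈ {a,b}*} is not context-free. ∎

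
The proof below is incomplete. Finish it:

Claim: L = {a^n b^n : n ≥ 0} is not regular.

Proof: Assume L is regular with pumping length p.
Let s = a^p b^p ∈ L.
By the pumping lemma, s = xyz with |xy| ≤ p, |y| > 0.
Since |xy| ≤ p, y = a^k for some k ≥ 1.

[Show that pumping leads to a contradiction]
Consider xy²z = a^(p+k) b^p.

Since k ≥ 1, we have p + k > p.
So xy²z has more a's than b's: (p+k) a's vs p b's.
This means xy²z ∉ L because a^n b^n requires equal counts.

This contradicts the pumping lemma which states xy²z ∈ L.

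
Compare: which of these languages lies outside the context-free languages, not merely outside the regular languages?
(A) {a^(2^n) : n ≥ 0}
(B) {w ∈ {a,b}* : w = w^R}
(A) {a^(2^n) : n ≥ 0}

(A) {a^(2^n) : n ≥ 0} requires the CFL pumping lemma.

- {w ∈ {a,b}* : w = w^R} is context-free (but not regular)
  • Can be shown non-regular with the regular pumping lemma
  • After pumping, the string is no longer symmetric

- {a^(2^n) : n ≥ 0} is NOT context-free
  • Requires the CFL pumping lemma to prove
  • Gaps between powers of 2 grow exponentially

The CFL pumping lemma is "stronger" in that it can prove non-membership
in the larger class of context-free languages.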